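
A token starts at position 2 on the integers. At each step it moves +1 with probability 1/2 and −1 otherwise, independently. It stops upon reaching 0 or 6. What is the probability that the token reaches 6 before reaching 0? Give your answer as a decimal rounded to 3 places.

0.333

With a fair step, P(i) = ½P(i−1) + ½P(i+1) with P(0)=0, P(6)=1 has the linear solution P(i) = i/6.
P(2) = 2/6 = 1/3 ≈ 0.333.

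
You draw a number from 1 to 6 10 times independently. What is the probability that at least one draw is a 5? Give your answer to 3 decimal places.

P(no draw is a 5) = (5/6)^10 ≈ 0.162.
P(at least one) = 1 − 0.162 = 0.838.

0.838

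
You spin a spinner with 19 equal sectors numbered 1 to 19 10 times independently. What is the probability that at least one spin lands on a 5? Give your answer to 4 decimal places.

P(no spin lands on a 5) = (18/19)^10 ≈ 0.5824.
P(at least one) = 1 − 0.5824 = 0.4176.

0.4176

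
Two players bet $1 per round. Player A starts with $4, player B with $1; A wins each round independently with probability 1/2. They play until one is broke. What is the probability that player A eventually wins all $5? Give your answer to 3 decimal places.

0.800

With a fair step, P(i) = ½P(i−1) + ½P(i+1) with P(0)=0, P(5)=1 has the linear solution P(i) = i/5.
P(4) = 4/5 ≈ 0.800.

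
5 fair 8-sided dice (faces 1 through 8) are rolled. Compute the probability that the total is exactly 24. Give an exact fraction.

595/8192

There are 8^5 = 32768 equally likely outcomes.
The number of ordered 5-tuples from {1,…,8} summing to 24 is 2380.
P(sum = 24) = 2380/32768 = 595/8192.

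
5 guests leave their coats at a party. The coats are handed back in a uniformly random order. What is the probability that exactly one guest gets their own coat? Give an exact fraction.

3/8

Choose which one is fixed: C(5,1) = 5 ways.
The remaining 4 must have no fixed point: D(4) = 9.
P = 5·9/120 = 3/8.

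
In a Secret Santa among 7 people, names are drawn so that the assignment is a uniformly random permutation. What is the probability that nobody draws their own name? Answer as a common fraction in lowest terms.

103/280

This is the derangement probability: permutations of 7 with no fixed point.
D(7) = 7! · (1 − 1/1! + 1/2! − ··· + (−1)^7/7!) = 1854.
P = 1854/5040 = 103/280.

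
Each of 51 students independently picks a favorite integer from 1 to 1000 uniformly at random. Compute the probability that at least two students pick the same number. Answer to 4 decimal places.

It's easier to compute the probability that all 51 are distinct.
P(all distinct) = 1000/1000 · 999/1000 · ··· · 950/1000 ≈ 0.2733.
So the probability of at least one match is 1 − 0.2733 = 0.7267.

0.7267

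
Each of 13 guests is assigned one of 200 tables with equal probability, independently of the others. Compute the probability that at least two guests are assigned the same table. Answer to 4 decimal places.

0.3286

It's easier to compute the probability that all 13 are distinct.
P(all distinct) = 200/200 · 199/200 · ··· · 188/200 ≈ 0.6714.
So the probability of at least one match is 1 − 0.6714 = 0.3286.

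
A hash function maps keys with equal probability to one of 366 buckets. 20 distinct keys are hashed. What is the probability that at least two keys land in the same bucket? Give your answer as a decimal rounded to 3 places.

0.411

It's easier to compute the probability that all 20 are distinct.
P(all distinct) = 366/366 · 365/366 · ··· · 347/366 ≈ 0.589.
So the probability of at least one match is 1 − 0.589 = 0.411.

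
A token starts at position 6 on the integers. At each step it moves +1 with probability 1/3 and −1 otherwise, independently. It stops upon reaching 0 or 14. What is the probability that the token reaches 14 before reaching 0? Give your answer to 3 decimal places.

0.004

Let r = q/p = (2/3)/(1/3) = 2. The recurrence P(i) = p·P(i+1) + q·P(i−1) with P(0)=0, P(14)=1 gives P(i) = (1 − r^i)/(1 − r^14).
P(6) = (1 − (2)^6) / (1 − (2)^14) = 21/5461 ≈ 0.004.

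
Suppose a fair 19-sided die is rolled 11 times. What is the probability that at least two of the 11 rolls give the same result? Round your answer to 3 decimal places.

P(all 11 different) = 19/19 · 18/19 · ··· · 9/19 ≈ 0.026.
P(at least two equal) = 1 − 0.026 = 0.974.

0.974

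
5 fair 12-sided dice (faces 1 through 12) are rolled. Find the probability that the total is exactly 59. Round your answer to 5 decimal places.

0.00002

There are 12^5 = 248832 equally likely outcomes.
The number of ordered 5-tuples from {1,…,12} summing to 59 is 5.
P(sum = 59) = 5/248832 ≈ 0.00002.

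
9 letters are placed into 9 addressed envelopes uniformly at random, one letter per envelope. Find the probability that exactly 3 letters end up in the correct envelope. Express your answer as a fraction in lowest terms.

Choose which 3 of the 9 are fixed: C(9,3) = 84 ways.
The remaining 6 must have no fixed point: D(6) = 265.
P = 84·265/362880 = 53/864.

53/864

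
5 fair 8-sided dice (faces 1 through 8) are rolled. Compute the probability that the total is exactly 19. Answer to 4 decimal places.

0.0613

There are 8^5 = 32768 equally likely outcomes.
The number of ordered 5-tuples from {1,…,8} summing to 19 is 2010.
P(sum = 19) = 2010/32768 = 1005/16384 ≈ 0.0613.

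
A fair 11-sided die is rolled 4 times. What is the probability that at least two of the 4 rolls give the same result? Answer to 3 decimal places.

P(all 4 different) = 11/11 · 10/11 · ··· · 8/11 ≈ 0.541.
P(at least two equal) = 1 − 0.541 = 0.459.

0.459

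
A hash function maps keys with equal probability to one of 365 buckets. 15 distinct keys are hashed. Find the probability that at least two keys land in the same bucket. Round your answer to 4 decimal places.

0.2529

It's easier to compute the probability that all 15 are distinct.
P(all distinct) = 365/365 · 364/365 · ··· · 351/365 ≈ 0.7471.
So the probability of at least one match is 1 − 0.7471 = 0.2529.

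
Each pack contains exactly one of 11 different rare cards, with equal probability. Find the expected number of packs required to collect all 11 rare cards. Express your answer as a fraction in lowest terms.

83711/2520

After i distinct types are collected, each trial gives a new one with probability (11−i)/11, so the expected wait for the next new type is 11/(11−i).
E = 11/11 + 11/10 + 11/9 + 11/8 + 11/7 + 11/6 + 11/5 + 11/4 + 11/3 + 11/2 + 11/1 = 83711/2520.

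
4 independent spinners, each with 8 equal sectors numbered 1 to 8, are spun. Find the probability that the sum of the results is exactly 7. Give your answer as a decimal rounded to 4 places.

There are 8^4 = 4096 equally likely outcomes.
The number of ordered 4-tuples from {1,…,8} summing to 7 is 20.
P(sum = 7) = 20/4096 = 5/1024 ≈ 0.0049.

0.0049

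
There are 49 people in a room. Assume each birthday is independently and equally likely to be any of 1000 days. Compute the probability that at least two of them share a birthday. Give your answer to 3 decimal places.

It's easier to compute the probability that all 49 are distinct.
P(all distinct) = 1000/1000 · 999/1000 · ··· · 952/1000 ≈ 0.303.
So the probability of at least one match is 1 − 0.303 = 0.697.

0.697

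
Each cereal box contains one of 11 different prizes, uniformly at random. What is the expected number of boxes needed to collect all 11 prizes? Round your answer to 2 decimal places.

After i distinct types are collected, each trial gives a new one with probability (11−i)/11, so the expected wait for the next new type is 11/(11−i).
E = 11/11 + 11/10 + 11/9 + 11/8 + 11/7 + 11/6 + 11/5 + 11/4 + 11/3 + 11/2 + 11/1 = 83711/2520 ≈ 33.22.

33.22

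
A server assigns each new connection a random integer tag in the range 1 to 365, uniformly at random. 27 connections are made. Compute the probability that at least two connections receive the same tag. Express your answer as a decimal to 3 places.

0.627

It's easier to compute the probability that all 27 are distinct.
P(all distinct) = 365/365 · 364/365 · ··· · 339/365 ≈ 0.373.
So the probability of at least one match is 1 − 0.373 = 0.627.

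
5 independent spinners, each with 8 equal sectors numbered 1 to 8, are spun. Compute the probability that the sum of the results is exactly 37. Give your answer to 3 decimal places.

0.001

There are 8^5 = 32768 equally likely outcomes.
The number of ordered 5-tuples from {1,…,8} summing to 37 is 35.
P(sum = 37) = 35/32768 ≈ 0.001.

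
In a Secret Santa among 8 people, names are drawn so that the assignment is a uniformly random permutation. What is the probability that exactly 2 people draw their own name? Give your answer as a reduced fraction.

Choose which 2 of the 8 are fixed: C(8,2) = 28 ways.
The remaining 6 must have no fixed point: D(6) = 265.
P = 28·265/40320 = 53/288.

53/288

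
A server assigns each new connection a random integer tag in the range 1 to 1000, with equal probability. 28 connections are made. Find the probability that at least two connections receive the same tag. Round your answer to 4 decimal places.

It's easier to compute the probability that all 28 are distinct.
P(all distinct) = 1000/1000 · 999/1000 · ··· · 973/1000 ≈ 0.6828.
So the probability of at least one match is 1 − 0.6828 = 0.3172.

0.3172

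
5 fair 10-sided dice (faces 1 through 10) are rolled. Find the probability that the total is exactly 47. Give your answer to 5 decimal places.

There are 10^5 = 100000 equally likely outcomes.
The number of ordered 5-tuples from {1,…,10} summing to 47 is 35.
P(sum = 47) = 35/100000 = 7/20000 ≈ 0.00035.

0.00035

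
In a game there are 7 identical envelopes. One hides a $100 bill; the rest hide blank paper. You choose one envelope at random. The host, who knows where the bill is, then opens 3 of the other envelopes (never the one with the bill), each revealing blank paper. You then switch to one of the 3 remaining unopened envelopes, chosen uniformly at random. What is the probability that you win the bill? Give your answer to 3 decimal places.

Your original envelope holds the bill with probability 1/7, so the other 6 collectively hold it with probability 6/7.
The host can always find 3 empty envelopes to open, so the reveals don't change that 6/7; it is now spread over the 3 remaining unopened envelopes.
P(win by switching) = (6/7) · (1/3) = 2/7 ≈ 0.286.

0.286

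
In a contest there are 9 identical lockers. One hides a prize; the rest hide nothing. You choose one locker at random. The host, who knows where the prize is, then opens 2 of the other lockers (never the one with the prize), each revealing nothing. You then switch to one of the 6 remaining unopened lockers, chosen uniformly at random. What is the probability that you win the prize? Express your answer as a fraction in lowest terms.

4/27

Your original locker holds the prize with probability 1/9, so the other 8 collectively hold it with probability 8/9.
The host can always find 2 empty lockers to open, so the reveals don't change that 8/9; it is now spread over the 6 remaining unopened lockers.
P(win by switching) = (8/9) · (1/6) = 4/27.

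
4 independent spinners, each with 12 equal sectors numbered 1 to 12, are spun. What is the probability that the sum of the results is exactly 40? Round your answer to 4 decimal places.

There are 12^4 = 20736 equally likely outcomes.
The number of ordered 4-tuples from {1,…,12} summing to 40 is 165.
P(sum = 40) = 165/20736 = 55/6912 ≈ 0.0080.

0.0080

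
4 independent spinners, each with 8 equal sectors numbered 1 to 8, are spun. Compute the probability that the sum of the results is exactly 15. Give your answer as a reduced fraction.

There are 8^4 = 4096 equally likely outcomes.
The number of ordered 4-tuples from {1,…,8} summing to 15 is 284.
P(sum = 15) = 284/4096 = 71/1024.

71/1024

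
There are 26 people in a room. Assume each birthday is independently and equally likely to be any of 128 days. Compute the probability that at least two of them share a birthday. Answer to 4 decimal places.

It's easier to compute the probability that all 26 are distinct.
P(all distinct) = 128/128 · 127/128 · ··· · 103/128 ≈ 0.0654.
So the probability of at least one match is 1 − 0.0654 = 0.9346.

0.9346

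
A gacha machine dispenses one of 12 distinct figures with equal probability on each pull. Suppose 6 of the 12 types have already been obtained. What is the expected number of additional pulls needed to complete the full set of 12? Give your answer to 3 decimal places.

29.400

Starting from 6 distinct types, each trial gives a new one with probability (12−i)/12 when i types are held, so the wait for the next new type is 12/(12−i).
E = 12/6 + 12/5 + 12/4 + 12/3 + 12/2 + 12/1 = 147/5 ≈ 29.400.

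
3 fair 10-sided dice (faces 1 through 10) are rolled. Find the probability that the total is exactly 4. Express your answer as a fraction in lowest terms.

3/1000

There are 10^3 = 1000 equally likely outcomes.
The number of ordered 3-tuples from {1,…,10} summing to 4 is 3.
P(sum = 4) = 3/1000.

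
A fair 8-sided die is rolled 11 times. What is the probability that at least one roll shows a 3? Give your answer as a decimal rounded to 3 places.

0.770

P(no roll shows a 3) = (7/8)^11 ≈ 0.230.
P(at least one) = 1 − 0.230 = 0.770.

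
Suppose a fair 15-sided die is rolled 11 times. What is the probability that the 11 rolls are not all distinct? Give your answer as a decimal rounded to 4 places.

P(all 11 different) = 15/15 · 14/15 · ··· · 5/15 ≈ 0.0063.
P(at least two equal) = 1 − 0.0063 = 0.9937.

0.9937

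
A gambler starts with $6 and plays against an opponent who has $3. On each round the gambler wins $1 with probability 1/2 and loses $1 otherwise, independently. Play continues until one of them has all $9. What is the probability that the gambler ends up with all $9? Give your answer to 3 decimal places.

With a fair step, P(i) = ½P(i−1) + ½P(i+1) with P(0)=0, P(9)=1 has the linear solution P(i) = i/9.
P(6) = 6/9 = 2/3 ≈ 0.667.

0.667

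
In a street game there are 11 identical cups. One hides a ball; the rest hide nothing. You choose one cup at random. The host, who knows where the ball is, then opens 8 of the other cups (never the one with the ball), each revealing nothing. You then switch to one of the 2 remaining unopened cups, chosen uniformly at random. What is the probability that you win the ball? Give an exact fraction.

5/11

Your original cup holds the ball with probability 1/11, so the other 10 collectively hold it with probability 10/11.
The host can always find 8 empty cups to open, so the reveals don't change that 10/11; it is now spread over the 2 remaining unopened cups.
P(win by switching) = (10/11) · (1/2) = 5/11.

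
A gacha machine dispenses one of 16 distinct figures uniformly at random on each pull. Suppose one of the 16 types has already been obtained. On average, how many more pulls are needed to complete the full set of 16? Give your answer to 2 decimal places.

Starting from 1 distinct type, each trial gives a new one with probability (16−i)/16 when i types are held, so the wait for the next new type is 16/(16−i).
E = 16/15 + 16/14 + 16/13 + 16/12 + 16/11 + 16/10 + 16/9 + 16/8 + 16/7 + 16/6 + 16/5 + 16/4 + 16/3 + 16/2 + 16/1 = 2391514/45045 ≈ 53.09.

53.09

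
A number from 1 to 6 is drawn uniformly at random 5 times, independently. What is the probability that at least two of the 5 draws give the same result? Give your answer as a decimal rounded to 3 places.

0.907

P(all 5 different) = 6/6 · 5/6 · ··· · 2/6 ≈ 0.093.
P(at least two equal) = 1 − 0.093 = 0.907.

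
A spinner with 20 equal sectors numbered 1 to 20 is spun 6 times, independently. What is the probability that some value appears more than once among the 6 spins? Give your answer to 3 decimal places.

0.564

P(all 6 different) = 20/20 · 19/20 · ··· · 15/20 ≈ 0.436.
P(at least two equal) = 1 − 0.436 = 0.564.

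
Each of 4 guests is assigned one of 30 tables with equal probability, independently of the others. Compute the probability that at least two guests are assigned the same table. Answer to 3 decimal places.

0.188

It's easier to compute the probability that all 4 are distinct.
P(all distinct) = 30/30 · 29/30 · ··· · 27/30 ≈ 0.812.
So the probability of at least one match is 1 − 0.812 = 0.188.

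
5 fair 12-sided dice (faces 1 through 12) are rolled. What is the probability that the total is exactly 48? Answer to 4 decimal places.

There are 12^5 = 248832 equally likely outcomes.
The number of ordered 5-tuples from {1,…,12} summing to 48 is 1815.
P(sum = 48) = 1815/248832 = 605/82944 ≈ 0.0073.

0.0073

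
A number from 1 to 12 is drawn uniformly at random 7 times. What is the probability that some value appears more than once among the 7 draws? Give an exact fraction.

3071/3456

P(all 7 different) = 12/12 · 11/12 · ··· · 6/12 = 385/3456.
P(at least two equal) = 1 − 385/3456 = 3071/3456.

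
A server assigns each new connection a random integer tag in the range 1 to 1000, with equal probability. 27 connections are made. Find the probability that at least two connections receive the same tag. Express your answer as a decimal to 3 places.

0.298

It's easier to compute the probability that all 27 are distinct.
P(all distinct) = 1000/1000 · 999/1000 · ··· · 974/1000 ≈ 0.702.
So the probability of at least one match is 1 − 0.702 = 0.298.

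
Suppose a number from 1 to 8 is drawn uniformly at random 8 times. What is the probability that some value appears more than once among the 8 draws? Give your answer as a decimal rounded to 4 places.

P(all 8 different) = 8/8 · 7/8 · ··· · 1/8 ≈ 0.0024.
P(at least two equal) = 1 − 0.0024 = 0.9976.

0.9976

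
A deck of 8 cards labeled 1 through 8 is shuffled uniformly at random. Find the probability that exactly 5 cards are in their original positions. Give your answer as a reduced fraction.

Choose which 5 of the 8 are fixed: C(8,5) = 56 ways.
The remaining 3 must have no fixed point: D(3) = 2.
P = 56·2/40320 = 1/360.

1/360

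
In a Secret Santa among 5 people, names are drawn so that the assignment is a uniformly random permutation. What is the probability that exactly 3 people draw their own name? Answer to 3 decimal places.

0.083

Choose which 3 of the 5 are fixed: C(5,3) = 10 ways.
The remaining 2 must have no fixed point: D(2) = 1.
P = 10·1/120 = 1/12 ≈ 0.083.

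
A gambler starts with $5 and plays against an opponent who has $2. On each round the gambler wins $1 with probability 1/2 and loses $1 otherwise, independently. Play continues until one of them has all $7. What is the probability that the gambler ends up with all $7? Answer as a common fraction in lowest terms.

5/7

With a fair step, P(i) = ½P(i−1) + ½P(i+1) with P(0)=0, P(7)=1 has the linear solution P(i) = i/7.
P(5) = 5/7.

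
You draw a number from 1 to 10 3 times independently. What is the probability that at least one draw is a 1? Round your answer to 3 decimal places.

P(no draw is a 1) = (9/10)^3 ≈ 0.729.
P(at least one) = 1 − 0.729 = 0.271.

0.271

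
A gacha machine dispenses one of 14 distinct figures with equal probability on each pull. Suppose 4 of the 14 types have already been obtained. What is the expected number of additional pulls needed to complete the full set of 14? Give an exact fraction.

Starting from 4 distinct types, each trial gives a new one with probability (14−i)/14 when i types are held, so the wait for the next new type is 14/(14−i).
E = 14/10 + 14/9 + 14/8 + 14/7 + 14/6 + 14/5 + 14/4 + 14/3 + 14/2 + 14/1 = 7381/180.

7381/180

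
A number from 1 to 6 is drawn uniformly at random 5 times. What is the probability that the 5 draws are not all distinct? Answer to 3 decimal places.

0.907

P(all 5 different) = 6/6 · 5/6 · ··· · 2/6 ≈ 0.093.
P(at least two equal) = 1 − 0.093 = 0.907.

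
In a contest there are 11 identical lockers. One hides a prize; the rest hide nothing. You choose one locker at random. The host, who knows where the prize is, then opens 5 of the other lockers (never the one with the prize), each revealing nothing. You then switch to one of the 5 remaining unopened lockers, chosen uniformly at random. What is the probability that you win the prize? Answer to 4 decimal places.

0.1818

Your original locker holds the prize with probability 1/11, so the other 10 collectively hold it with probability 10/11.
The host can always find 5 empty lockers to open, so the reveals don't change that 10/11; it is now spread over the 5 remaining unopened lockers.
P(win by switching) = (10/11) · (1/5) = 2/11 ≈ 0.1818.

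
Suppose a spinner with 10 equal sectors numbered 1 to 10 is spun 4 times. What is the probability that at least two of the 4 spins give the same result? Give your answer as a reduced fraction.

P(all 4 different) = 10/10 · 9/10 · ··· · 7/10 = 63/125.
P(at least two equal) = 1 − 63/125 = 62/125.

62/125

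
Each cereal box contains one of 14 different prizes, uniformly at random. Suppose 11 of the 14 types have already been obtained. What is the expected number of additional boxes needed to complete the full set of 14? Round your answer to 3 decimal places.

25.667

Starting from 11 distinct types, each trial gives a new one with probability (14−i)/14 when i types are held, so the wait for the next new type is 14/(14−i).
E = 14/3 + 14/2 + 14/1 = 77/3 ≈ 25.667.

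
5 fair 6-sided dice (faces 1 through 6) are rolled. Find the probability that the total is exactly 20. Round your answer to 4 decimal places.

There are 6^5 = 7776 equally likely outcomes.
The number of ordered 5-tuples from {1,…,6} summing to 20 is 651.
P(sum = 20) = 651/7776 = 217/2592 ≈ 0.0837.

0.0837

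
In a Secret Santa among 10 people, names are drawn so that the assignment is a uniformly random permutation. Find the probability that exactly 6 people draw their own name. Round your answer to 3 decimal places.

0.001

Choose which 6 of the 10 are fixed: C(10,6) = 210 ways.
The remaining 4 must have no fixed point: D(4) = 9.
P = 210·9/3628800 = 1/1920 ≈ 0.001.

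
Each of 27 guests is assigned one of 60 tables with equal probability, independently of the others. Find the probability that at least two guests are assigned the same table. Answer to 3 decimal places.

It's easier to compute the probability that all 27 are distinct.
P(all distinct) = 60/60 · 59/60 · ··· · 34/60 ≈ 0.001.
So the probability of at least one match is 1 − 0.001 = 0.999.

0.999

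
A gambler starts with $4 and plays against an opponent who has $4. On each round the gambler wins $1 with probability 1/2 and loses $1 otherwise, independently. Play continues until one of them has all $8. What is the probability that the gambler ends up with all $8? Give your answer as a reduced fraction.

1/2

With a fair step, P(i) = ½P(i−1) + ½P(i+1) with P(0)=0, P(8)=1 has the linear solution P(i) = i/8.
P(4) = 4/8 = 1/2.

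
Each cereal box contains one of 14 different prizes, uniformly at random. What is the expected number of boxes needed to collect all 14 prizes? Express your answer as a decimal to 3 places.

45.522

After i distinct types are collected, each trial gives a new one with probability (14−i)/14, so the expected wait for the next new type is 14/(14−i).
E = 14/14 + 14/13 + 14/12 + 14/11 + 14/10 + 14/9 + 14/8 + 14/7 + 14/6 + 14/5 + 14/4 + 14/3 + 14/2 + 14/1 = 1171733/25740 ≈ 45.522.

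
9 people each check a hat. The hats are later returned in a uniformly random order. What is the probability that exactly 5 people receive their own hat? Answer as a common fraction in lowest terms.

1/320

Choose which 5 of the 9 are fixed: C(9,5) = 126 ways.
The remaining 4 must have no fixed point: D(4) = 9.
P = 126·9/362880 = 1/320.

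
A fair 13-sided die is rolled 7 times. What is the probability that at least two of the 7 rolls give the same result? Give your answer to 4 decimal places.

0.8622

P(all 7 different) = 13/13 · 12/13 · ··· · 7/13 ≈ 0.1378.
P(at least two equal) = 1 − 0.1378 = 0.8622.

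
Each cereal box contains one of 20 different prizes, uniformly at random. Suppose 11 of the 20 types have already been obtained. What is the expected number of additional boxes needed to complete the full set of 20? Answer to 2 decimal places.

Starting from 11 distinct types, each trial gives a new one with probability (20−i)/20 when i types are held, so the wait for the next new type is 20/(20−i).
E = 20/9 + 20/8 + 20/7 + 20/6 + 20/5 + 20/4 + 20/3 + 20/2 + 20/1 = 7129/126 ≈ 56.58.

56.58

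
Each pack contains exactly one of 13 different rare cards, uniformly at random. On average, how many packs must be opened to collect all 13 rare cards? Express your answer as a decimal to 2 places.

41.34

After i distinct types are collected, each trial gives a new one with probability (13−i)/13, so the expected wait for the next new type is 13/(13−i).
E = 13/13 + 13/12 + 13/11 + 13/10 + 13/9 + 13/8 + 13/7 + 13/6 + 13/5 + 13/4 + 13/3 + 13/2 + 13/1 = 1145993/27720 ≈ 41.34.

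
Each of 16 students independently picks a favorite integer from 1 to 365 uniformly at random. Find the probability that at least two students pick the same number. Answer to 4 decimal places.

0.2836

It's easier to compute the probability that all 16 are distinct.
P(all distinct) = 365/365 · 364/365 · ··· · 350/365 ≈ 0.7164.
So the probability of at least one match is 1 − 0.7164 = 0.2836.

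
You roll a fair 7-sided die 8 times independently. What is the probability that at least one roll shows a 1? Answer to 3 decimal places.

P(no roll shows a 1) = (6/7)^8 ≈ 0.291.
P(at least one) = 1 − 0.291 = 0.709.

0.709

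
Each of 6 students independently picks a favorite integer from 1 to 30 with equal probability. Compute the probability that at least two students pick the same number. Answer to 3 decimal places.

0.414

It's easier to compute the probability that all 6 are distinct.
P(all distinct) = 30/30 · 29/30 · ··· · 25/30 ≈ 0.586.
So the probability of at least one match is 1 − 0.586 = 0.414.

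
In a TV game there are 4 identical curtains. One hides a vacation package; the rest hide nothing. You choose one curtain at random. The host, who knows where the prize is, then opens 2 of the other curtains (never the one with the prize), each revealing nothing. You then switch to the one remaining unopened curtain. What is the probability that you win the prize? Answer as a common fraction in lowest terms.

Your original curtain holds the prize with probability 1/4, so the other 3 collectively hold it with probability 3/4.
The host can always find 2 empty curtains to open, so the reveals don't change that 3/4; it is now spread over the 1 remaining unopened curtain.
P(win by switching) = (3/4) · (1/1) = 3/4.

3/4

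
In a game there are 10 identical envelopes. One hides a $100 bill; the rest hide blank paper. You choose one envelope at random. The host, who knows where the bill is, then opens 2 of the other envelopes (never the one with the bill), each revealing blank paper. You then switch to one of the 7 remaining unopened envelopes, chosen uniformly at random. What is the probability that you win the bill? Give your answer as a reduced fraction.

9/70

Your original envelope holds the bill with probability 1/10, so the other 9 collectively hold it with probability 9/10.
The host can always find 2 empty envelopes to open, so the reveals don't change that 9/10; it is now spread over the 7 remaining unopened envelopes.
P(win by switching) = (9/10) · (1/7) = 9/70.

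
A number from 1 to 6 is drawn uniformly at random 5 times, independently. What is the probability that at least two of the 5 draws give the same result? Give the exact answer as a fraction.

P(all 5 different) = 6/6 · 5/6 · ··· · 2/6 = 5/54.
P(at least two equal) = 1 − 5/54 = 49/54.

49/54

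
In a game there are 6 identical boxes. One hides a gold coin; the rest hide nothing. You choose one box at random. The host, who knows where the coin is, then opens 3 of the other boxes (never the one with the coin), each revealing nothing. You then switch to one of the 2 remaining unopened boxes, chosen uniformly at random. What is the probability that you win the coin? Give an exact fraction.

5/12

Your original box holds the coin with probability 1/6, so the other 5 collectively hold it with probability 5/6.
The host can always find 3 empty boxes to open, so the reveals don't change that 5/6; it is now spread over the 2 remaining unopened boxes.
P(win by switching) = (5/6) · (1/2) = 5/12.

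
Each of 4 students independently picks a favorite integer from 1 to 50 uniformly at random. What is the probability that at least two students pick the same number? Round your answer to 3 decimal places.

It's easier to compute the probability that all 4 are distinct.
P(all distinct) = 50/50 · 49/50 · ··· · 47/50 ≈ 0.884.
So the probability of at least one match is 1 − 0.884 = 0.116.

0.116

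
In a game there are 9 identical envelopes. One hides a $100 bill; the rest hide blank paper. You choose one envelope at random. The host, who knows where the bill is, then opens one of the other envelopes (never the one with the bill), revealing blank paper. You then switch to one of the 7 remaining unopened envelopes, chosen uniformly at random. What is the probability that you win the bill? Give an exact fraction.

Your original envelope holds the bill with probability 1/9, so the other 8 collectively hold it with probability 8/9.
The host can always find an empty envelope to open, so this doesn't change that 8/9; it is now spread over the 7 remaining unopened envelopes.
P(win by switching) = (8/9) · (1/7) = 8/63.

8/63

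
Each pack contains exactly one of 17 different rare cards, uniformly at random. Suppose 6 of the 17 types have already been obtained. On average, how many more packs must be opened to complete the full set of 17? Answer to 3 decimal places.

Starting from 6 distinct types, each trial gives a new one with probability (17−i)/17 when i types are held, so the wait for the next new type is 17/(17−i).
E = 17/11 + 17/10 + 17/9 + 17/8 + 17/7 + 17/6 + 17/5 + 17/4 + 17/3 + 17/2 + 17/1 = 1423087/27720 ≈ 51.338.

51.338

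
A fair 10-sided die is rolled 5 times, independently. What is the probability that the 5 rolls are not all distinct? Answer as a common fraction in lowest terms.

436/625

P(all 5 different) = 10/10 · 9/10 · ··· · 6/10 = 189/625.
P(at least two equal) = 1 − 189/625 = 436/625.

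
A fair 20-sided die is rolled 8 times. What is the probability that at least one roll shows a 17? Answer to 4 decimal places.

0.3366

P(no roll shows a 17) = (19/20)^8 ≈ 0.6634.
P(at least one) = 1 − 0.6634 = 0.3366.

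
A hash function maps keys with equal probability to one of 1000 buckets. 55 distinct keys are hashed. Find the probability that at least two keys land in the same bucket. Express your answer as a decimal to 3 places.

0.780

It's easier to compute the probability that all 55 are distinct.
P(all distinct) = 1000/1000 · 999/1000 · ··· · 946/1000 ≈ 0.220.
So the probability of at least one match is 1 − 0.220 = 0.780.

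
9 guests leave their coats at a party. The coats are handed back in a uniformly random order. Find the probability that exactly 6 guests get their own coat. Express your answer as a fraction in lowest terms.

1/2160

Choose which 6 of the 9 are fixed: C(9,6) = 84 ways.
The remaining 3 must have no fixed point: D(3) = 2.
P = 84·2/362880 = 1/2160.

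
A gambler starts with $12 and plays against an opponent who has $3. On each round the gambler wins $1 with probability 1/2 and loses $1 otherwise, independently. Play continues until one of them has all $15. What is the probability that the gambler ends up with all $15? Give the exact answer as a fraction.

4/5

With a fair step, P(i) = ½P(i−1) + ½P(i+1) with P(0)=0, P(15)=1 has the linear solution P(i) = i/15.
P(12) = 12/15 = 4/5.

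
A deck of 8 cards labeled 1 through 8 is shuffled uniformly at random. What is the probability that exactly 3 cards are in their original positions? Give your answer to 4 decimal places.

0.0611

Choose which 3 of the 8 are fixed: C(8,3) = 56 ways.
The remaining 5 must have no fixed point: D(5) = 44.
P = 56·44/40320 = 11/180 ≈ 0.0611.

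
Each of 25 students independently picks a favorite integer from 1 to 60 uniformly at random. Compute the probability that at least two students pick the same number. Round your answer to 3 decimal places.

0.997

It's easier to compute the probability that all 25 are distinct.
P(all distinct) = 60/60 · 59/60 · ··· · 36/60 ≈ 0.003.
So the probability of at least one match is 1 − 0.003 = 0.997.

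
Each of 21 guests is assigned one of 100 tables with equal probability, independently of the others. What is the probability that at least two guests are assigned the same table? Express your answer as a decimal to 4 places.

0.8957

It's easier to compute the probability that all 21 are distinct.
P(all distinct) = 100/100 · 99/100 · ··· · 80/100 ≈ 0.1043.
So the probability of at least one match is 1 − 0.1043 = 0.8957.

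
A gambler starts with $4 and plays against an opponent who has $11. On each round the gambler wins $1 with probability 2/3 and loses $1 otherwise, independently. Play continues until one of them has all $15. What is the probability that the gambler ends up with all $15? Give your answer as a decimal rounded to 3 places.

0.938

Let r = q/p = (1/3)/(2/3) = 1/2. The recurrence P(i) = p·P(i+1) + q·P(i−1) with P(0)=0, P(15)=1 gives P(i) = (1 − r^i)/(1 − r^15).
P(4) = (1 − (1/2)^4) / (1 − (1/2)^15) = 30720/32767 ≈ 0.938.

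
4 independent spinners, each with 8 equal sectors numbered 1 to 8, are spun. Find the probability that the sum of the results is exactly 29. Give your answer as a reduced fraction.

There are 8^4 = 4096 equally likely outcomes.
The number of ordered 4-tuples from {1,…,8} summing to 29 is 20.
P(sum = 29) = 20/4096 = 5/1024.

5/1024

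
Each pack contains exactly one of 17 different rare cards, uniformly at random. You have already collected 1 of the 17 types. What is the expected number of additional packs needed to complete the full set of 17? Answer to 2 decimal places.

Starting from 1 distinct type, each trial gives a new one with probability (17−i)/17 when i types are held, so the wait for the next new type is 17/(17−i).
E = 17/16 + 17/15 + 17/14 + 17/13 + 17/12 + 17/11 + 17/10 + 17/9 + 17/8 + 17/7 + 17/6 + 17/5 + 17/4 + 17/3 + 17/2 + 17/1 = 41421503/720720 ≈ 57.47.

57.47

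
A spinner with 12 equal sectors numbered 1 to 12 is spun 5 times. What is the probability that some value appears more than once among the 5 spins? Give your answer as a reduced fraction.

P(all 5 different) = 12/12 · 11/12 · ··· · 8/12 = 55/144.
P(at least two equal) = 1 − 55/144 = 89/144.

89/144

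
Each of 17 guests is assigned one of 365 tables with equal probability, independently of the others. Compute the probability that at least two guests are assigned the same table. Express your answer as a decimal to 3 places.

0.315

It's easier to compute the probability that all 17 are distinct.
P(all distinct) = 365/365 · 364/365 · ··· · 349/365 ≈ 0.685.
So the probability of at least one match is 1 − 0.685 = 0.315.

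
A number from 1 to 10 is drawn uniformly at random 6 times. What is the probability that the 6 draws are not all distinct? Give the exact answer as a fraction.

P(all 6 different) = 10/10 · 9/10 · ··· · 5/10 = 189/1250.
P(at least two equal) = 1 − 189/1250 = 1061/1250.

1061/1250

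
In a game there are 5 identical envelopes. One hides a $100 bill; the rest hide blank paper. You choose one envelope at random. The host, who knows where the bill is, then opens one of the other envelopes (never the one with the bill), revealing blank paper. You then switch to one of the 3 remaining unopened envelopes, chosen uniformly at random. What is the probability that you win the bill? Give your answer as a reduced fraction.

Your original envelope holds the bill with probability 1/5, so the other 4 collectively hold it with probability 4/5.
The host can always find an empty envelope to open, so this doesn't change that 4/5; it is now spread over the 3 remaining unopened envelopes.
P(win by switching) = (4/5) · (1/3) = 4/15.

4/15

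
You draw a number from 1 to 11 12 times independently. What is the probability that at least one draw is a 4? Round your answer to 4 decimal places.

P(no draw is a 4) = (10/11)^12 ≈ 0.3186.
P(at least one) = 1 − 0.3186 = 0.6814.

0.6814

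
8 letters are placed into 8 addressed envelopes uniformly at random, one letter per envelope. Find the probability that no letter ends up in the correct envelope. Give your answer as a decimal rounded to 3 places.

0.368

This is the derangement probability: permutations of 8 with no fixed point.
D(8) = 8! · (1 − 1/1! + 1/2! − ··· + (−1)^8/8!) = 14833.
P = 14833/40320 = 2119/5760 ≈ 0.368.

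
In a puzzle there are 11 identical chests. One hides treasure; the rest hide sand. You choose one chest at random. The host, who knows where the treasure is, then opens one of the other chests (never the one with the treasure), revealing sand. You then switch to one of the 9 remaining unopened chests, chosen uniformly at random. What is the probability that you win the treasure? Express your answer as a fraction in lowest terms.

10/99

Your original chest holds the treasure with probability 1/11, so the other 10 collectively hold it with probability 10/11.
The host can always find an empty chest to open, so this doesn't change that 10/11; it is now spread over the 9 remaining unopened chests.
P(win by switching) = (10/11) · (1/9) = 10/99.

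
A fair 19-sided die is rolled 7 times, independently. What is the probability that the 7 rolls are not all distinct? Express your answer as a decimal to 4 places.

0.7159

P(all 7 different) = 19/19 · 18/19 · ··· · 13/19 ≈ 0.2841.
P(at least two equal) = 1 − 0.2841 = 0.7159.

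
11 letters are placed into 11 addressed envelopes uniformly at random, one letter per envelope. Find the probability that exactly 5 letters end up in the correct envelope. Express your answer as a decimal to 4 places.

Choose which 5 of the 11 are fixed: C(11,5) = 462 ways.
The remaining 6 must have no fixed point: D(6) = 265.
P = 462·265/39916800 = 53/17280 ≈ 0.0031.

0.0031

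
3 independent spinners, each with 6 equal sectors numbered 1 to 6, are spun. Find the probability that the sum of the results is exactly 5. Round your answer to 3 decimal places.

0.028

There are 6^3 = 216 equally likely outcomes.
The number of ordered 3-tuples from {1,…,6} summing to 5 is 6.
P(sum = 5) = 6/216 = 1/36 ≈ 0.028.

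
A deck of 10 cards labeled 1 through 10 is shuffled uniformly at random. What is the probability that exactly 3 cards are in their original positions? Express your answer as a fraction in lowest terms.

103/1680

Choose which 3 of the 10 are fixed: C(10,3) = 120 ways.
The remaining 7 must have no fixed point: D(7) = 1854.
P = 120·1854/3628800 = 103/1680.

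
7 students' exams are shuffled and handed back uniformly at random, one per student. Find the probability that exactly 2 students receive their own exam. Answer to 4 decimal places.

0.1833

Choose which 2 of the 7 are fixed: C(7,2) = 21 ways.
The remaining 5 must have no fixed point: D(5) = 44.
P = 21·44/5040 = 11/60 ≈ 0.1833.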